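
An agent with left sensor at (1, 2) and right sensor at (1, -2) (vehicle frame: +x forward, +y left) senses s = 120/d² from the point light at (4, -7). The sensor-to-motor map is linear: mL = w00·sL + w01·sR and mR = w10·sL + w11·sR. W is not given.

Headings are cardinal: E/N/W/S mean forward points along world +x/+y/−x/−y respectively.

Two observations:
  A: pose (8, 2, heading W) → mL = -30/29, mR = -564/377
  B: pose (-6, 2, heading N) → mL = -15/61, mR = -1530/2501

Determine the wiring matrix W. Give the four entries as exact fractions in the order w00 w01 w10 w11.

-1/2 0 -1/2 -1/2

obs A: pose=(8,2,W) → sL=60/29, sR=12/13, mL=-30/29, mR=-564/377
obs B: pose=(-6,2,N) → sL=30/61, sR=30/41, mL=-15/61, mR=-1530/2501
sensor matrix S = [[60/29, 12/13], [30/61, 30/41]]; det S = 999360/942877
solve [mL_A; mL_B] = S·[w00; w01] and [mR_A; mR_B] = S·[w10; w11]:
  w00 = -1/2, w01 = 0, w10 = -1/2, w11 = -1/2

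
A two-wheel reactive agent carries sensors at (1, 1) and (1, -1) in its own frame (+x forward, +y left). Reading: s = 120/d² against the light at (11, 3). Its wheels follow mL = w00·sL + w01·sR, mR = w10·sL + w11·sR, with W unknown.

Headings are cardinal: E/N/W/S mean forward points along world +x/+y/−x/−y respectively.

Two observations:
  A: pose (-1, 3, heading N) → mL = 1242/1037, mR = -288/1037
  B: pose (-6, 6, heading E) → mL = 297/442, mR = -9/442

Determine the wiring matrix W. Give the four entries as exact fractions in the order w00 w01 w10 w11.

1 1/2 1 -1

obs A: pose=(-1,3,N) → sL=12/17, sR=60/61, mL=1242/1037, mR=-288/1037
obs B: pose=(-6,6,E) → sL=15/34, sR=6/13, mL=297/442, mR=-9/442
sensor matrix S = [[12/17, 60/61], [15/34, 6/13]]; det S = -1458/13481
solve [mL_A; mL_B] = S·[w00; w01] and [mR_A; mR_B] = S·[w10; w11]:
  w00 = 1, w01 = 1/2, w10 = 1, w11 = -1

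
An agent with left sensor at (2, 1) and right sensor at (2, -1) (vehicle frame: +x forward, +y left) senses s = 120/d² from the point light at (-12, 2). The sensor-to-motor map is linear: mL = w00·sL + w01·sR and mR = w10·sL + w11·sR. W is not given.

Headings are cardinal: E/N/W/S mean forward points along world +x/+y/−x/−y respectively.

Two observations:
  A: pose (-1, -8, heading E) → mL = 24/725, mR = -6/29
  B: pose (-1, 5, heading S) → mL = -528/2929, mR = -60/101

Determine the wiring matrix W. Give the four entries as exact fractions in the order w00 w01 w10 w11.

1/2 -1/2 0 -1/2

obs A: pose=(-1,-8,E) → sL=12/25, sR=12/29, mL=24/725, mR=-6/29
obs B: pose=(-1,5,S) → sL=24/29, sR=120/101, mL=-528/2929, mR=-60/101
sensor matrix S = [[12/25, 12/29], [24/29, 120/101]]; det S = 96768/424705
solve [mL_A; mL_B] = S·[w00; w01] and [mR_A; mR_B] = S·[w10; w11]:
  w00 = 1/2, w01 = -1/2, w10 = 0, w11 = -1/2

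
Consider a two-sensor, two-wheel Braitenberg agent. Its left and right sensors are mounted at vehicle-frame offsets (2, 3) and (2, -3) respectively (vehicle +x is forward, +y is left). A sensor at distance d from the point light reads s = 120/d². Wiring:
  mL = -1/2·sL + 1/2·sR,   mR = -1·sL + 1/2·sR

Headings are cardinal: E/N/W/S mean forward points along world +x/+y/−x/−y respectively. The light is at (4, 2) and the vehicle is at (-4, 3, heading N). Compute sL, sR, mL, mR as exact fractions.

12/13 60/17 288/221 186/221

left sensor world pos  = (-7, 5); dL² = 130
right sensor world pos = (-1, 5); dR² = 34
sL = 120/130 = 12/13
sR = 120/34 = 60/17
mL = -1/2·sL + 1/2·sR = 288/221
mR = -1·sL + 1/2·sR = 186/221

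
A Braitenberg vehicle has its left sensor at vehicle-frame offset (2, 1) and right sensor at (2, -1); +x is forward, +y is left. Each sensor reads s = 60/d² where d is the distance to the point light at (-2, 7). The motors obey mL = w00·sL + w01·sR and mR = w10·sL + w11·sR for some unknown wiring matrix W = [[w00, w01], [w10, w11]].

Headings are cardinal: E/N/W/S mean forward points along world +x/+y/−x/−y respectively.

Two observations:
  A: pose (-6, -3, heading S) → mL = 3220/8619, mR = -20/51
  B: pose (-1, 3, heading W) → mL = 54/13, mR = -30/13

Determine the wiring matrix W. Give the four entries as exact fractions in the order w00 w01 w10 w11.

obs A: pose=(-6,-3,S) → sL=20/51, sR=60/169, mL=3220/8619, mR=-20/51
obs B: pose=(-1,3,W) → sL=30/13, sR=6, mL=54/13, mR=-30/13
sensor matrix S = [[20/51, 60/169], [30/13, 6]]; det S = 57280/37349
solve [mL_A; mL_B] = S·[w00; w01] and [mR_A; mR_B] = S·[w10; w11]:
  w00 = 1/2, w01 = 1/2, w10 = -1, w11 = 0

1/2 1/2 -1 0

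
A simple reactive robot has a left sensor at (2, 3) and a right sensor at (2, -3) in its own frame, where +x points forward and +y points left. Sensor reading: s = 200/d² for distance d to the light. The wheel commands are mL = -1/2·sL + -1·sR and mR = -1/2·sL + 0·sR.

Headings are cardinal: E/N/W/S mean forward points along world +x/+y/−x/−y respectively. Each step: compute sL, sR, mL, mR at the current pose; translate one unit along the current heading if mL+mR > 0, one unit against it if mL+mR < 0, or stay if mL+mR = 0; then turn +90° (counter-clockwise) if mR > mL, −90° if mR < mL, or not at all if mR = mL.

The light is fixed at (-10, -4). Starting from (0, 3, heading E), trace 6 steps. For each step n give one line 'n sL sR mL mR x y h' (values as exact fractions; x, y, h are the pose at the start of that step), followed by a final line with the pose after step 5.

n=0: pose=(0,3,E); sL=50/61, sR=5/4; mL=-405/244, mR=-25/61; mL+mR=-505/244 → advance -1; mR−mL=5/4 → turn +1·90°
n=1: pose=(-1,3,N); sL=200/117, sR=8/9; mL=-68/39, mR=-100/117; mL+mR=-304/117 → advance -1; mR−mL=8/9 → turn +1·90°
n=2: pose=(-1,2,W); sL=100/29, sR=20/13; mL=-1230/377, mR=-50/29; mL+mR=-1880/377 → advance -1; mR−mL=20/13 → turn +1·90°
n=3: pose=(0,2,S); sL=40/37, sR=40/13; mL=-1740/481, mR=-20/37; mL+mR=-2000/481 → advance -1; mR−mL=40/13 → turn +1·90°
n=4: pose=(0,3,E); sL=50/61, sR=5/4; mL=-405/244, mR=-25/61; mL+mR=-505/244 → advance -1; mR−mL=5/4 → turn +1·90°
n=5: pose=(-1,3,N); sL=200/117, sR=8/9; mL=-68/39, mR=-100/117; mL+mR=-304/117 → advance -1; mR−mL=8/9 → turn +1·90°

0 50/61 5/4 -405/244 -25/61 0 3 E
1 200/117 8/9 -68/39 -100/117 -1 3 N
2 100/29 20/13 -1230/377 -50/29 -1 2 W
3 40/37 40/13 -1740/481 -20/37 0 2 S
4 50/61 5/4 -405/244 -25/61 0 3 E
5 200/117 8/9 -68/39 -100/117 -1 3 N
final -1 2 W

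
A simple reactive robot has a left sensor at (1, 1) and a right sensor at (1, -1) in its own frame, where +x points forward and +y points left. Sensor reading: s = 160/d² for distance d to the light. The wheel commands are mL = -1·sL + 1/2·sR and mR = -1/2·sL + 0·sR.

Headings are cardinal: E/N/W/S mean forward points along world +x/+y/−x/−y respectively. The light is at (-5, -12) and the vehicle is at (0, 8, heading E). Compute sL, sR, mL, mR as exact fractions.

left sensor world pos  = (1, 9); dL² = 477
right sensor world pos = (1, 7); dR² = 397
sL = 160/477 = 160/477
sR = 160/397 = 160/397
mL = -1·sL + 1/2·sR = -25360/189369
mR = -1/2·sL + 0·sR = -80/477

160/477 160/397 -25360/189369 -80/477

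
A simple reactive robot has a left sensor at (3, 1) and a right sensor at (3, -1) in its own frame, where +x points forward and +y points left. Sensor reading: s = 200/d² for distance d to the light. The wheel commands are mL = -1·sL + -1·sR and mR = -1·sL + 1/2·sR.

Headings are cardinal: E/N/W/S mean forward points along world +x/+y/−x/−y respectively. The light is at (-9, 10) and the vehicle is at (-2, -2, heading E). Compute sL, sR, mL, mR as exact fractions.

left sensor world pos  = (1, -1); dL² = 221
right sensor world pos = (1, -3); dR² = 269
sL = 200/221 = 200/221
sR = 200/269 = 200/269
mL = -1·sL + -1·sR = -98000/59449
mR = -1·sL + 1/2·sR = -31700/59449

200/221 200/269 -98000/59449 -31700/59449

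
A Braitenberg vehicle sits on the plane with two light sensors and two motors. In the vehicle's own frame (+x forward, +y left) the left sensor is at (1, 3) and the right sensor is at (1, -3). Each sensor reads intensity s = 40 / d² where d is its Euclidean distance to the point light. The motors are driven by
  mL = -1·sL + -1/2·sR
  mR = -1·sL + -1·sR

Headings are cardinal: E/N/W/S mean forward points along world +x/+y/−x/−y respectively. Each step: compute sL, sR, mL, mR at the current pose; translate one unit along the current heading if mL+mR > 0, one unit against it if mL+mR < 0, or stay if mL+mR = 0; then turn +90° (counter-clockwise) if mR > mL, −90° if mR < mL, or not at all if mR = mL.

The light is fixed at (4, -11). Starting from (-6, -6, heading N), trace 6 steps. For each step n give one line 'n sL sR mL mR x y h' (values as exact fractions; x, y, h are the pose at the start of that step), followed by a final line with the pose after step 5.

0 8/41 8/17 -300/697 -464/697 -6 -6 N
1 4/13 20/41 -294/533 -424/533 -6 -7 E
2 40/73 8/41 -1932/2993 -2224/2993 -7 -7 S
3 10/37 5/26 -705/1924 -445/962 -7 -6 W
4 8/41 8/17 -300/697 -464/697 -6 -6 N
5 4/13 20/41 -294/533 -424/533 -6 -7 E
final -7 -7 S

n=0: pose=(-6,-6,N); sL=8/41, sR=8/17; mL=-300/697, mR=-464/697; mL+mR=-764/697 → advance -1; mR−mL=-4/17 → turn -1·90°
n=1: pose=(-6,-7,E); sL=4/13, sR=20/41; mL=-294/533, mR=-424/533; mL+mR=-718/533 → advance -1; mR−mL=-10/41 → turn -1·90°
n=2: pose=(-7,-7,S); sL=40/73, sR=8/41; mL=-1932/2993, mR=-2224/2993; mL+mR=-4156/2993 → advance -1; mR−mL=-4/41 → turn -1·90°
n=3: pose=(-7,-6,W); sL=10/37, sR=5/26; mL=-705/1924, mR=-445/962; mL+mR=-1595/1924 → advance -1; mR−mL=-5/52 → turn -1·90°
n=4: pose=(-6,-6,N); sL=8/41, sR=8/17; mL=-300/697, mR=-464/697; mL+mR=-764/697 → advance -1; mR−mL=-4/17 → turn -1·90°
n=5: pose=(-6,-7,E); sL=4/13, sR=20/41; mL=-294/533, mR=-424/533; mL+mR=-718/533 → advance -1; mR−mL=-10/41 → turn -1·90°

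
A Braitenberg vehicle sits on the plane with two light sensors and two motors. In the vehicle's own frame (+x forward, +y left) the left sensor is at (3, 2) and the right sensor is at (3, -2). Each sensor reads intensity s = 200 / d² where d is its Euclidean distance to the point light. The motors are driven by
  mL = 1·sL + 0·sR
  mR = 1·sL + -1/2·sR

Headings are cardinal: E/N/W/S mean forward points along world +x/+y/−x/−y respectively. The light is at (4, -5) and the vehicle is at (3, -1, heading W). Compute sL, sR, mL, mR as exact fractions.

left sensor world pos  = (0, -3); dL² = 20
right sensor world pos = (0, 1); dR² = 52
sL = 200/20 = 10
sR = 200/52 = 50/13
mL = 1·sL + 0·sR = 10
mR = 1·sL + -1/2·sR = 105/13

10 50/13 10 105/13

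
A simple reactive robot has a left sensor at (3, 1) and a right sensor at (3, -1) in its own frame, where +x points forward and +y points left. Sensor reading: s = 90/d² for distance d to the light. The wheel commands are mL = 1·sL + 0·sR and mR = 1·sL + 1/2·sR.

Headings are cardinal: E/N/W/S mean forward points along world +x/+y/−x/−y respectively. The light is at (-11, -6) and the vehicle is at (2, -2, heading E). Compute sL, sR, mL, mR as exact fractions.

90/281 18/53 90/281 7299/14893

left sensor world pos  = (5, -1); dL² = 281
right sensor world pos = (5, -3); dR² = 265
sL = 90/281 = 90/281
sR = 90/265 = 18/53
mL = 1·sL + 0·sR = 90/281
mR = 1·sL + 1/2·sR = 7299/14893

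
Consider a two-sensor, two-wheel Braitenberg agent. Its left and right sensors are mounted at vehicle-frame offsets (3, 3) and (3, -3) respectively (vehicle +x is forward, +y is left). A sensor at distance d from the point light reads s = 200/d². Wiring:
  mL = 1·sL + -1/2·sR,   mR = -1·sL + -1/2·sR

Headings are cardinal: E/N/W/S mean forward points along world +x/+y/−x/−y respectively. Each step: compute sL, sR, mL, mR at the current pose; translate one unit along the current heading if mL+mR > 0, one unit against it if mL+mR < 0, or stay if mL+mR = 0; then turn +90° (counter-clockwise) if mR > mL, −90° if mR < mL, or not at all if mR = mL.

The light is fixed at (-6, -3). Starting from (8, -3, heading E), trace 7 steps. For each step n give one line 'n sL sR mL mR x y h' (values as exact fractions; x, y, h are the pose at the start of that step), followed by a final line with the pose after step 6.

n=0: pose=(8,-3,E); sL=100/149, sR=100/149; mL=50/149, mR=-150/149; mL+mR=-100/149 → advance -1; mR−mL=-200/149 → turn -1·90°
n=1: pose=(7,-3,S); sL=40/53, sR=200/109; mL=-940/5777, mR=-9660/5777; mL+mR=-200/109 → advance -1; mR−mL=-80/53 → turn -1·90°
n=2: pose=(7,-2,W); sL=25/13, sR=50/29; mL=400/377, mR=-1050/377; mL+mR=-50/29 → advance -1; mR−mL=-50/13 → turn -1·90°
n=3: pose=(8,-2,N); sL=200/137, sR=40/61; mL=9460/8357, mR=-14940/8357; mL+mR=-40/61 → advance -1; mR−mL=-400/137 → turn -1·90°
n=4: pose=(8,-3,E); sL=100/149, sR=100/149; mL=50/149, mR=-150/149; mL+mR=-100/149 → advance -1; mR−mL=-200/149 → turn -1·90°
n=5: pose=(7,-3,S); sL=40/53, sR=200/109; mL=-940/5777, mR=-9660/5777; mL+mR=-200/109 → advance -1; mR−mL=-80/53 → turn -1·90°
n=6: pose=(7,-2,W); sL=25/13, sR=50/29; mL=400/377, mR=-1050/377; mL+mR=-50/29 → advance -1; mR−mL=-50/13 → turn -1·90°

0 100/149 100/149 50/149 -150/149 8 -3 E
1 40/53 200/109 -940/5777 -9660/5777 7 -3 S
2 25/13 50/29 400/377 -1050/377 7 -2 W
3 200/137 40/61 9460/8357 -14940/8357 8 -2 N
4 100/149 100/149 50/149 -150/149 8 -3 E
5 40/53 200/109 -940/5777 -9660/5777 7 -3 S
6 25/13 50/29 400/377 -1050/377 7 -2 W
final 8 -2 N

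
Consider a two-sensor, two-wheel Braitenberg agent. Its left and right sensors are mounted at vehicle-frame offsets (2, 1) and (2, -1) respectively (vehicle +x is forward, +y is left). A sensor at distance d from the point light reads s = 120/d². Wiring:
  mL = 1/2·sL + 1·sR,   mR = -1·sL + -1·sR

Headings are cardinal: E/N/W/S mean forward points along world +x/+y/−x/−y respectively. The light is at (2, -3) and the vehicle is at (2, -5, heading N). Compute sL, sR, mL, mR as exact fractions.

left sensor world pos  = (1, -3); dL² = 1
right sensor world pos = (3, -3); dR² = 1
sL = 120/1 = 120
sR = 120/1 = 120
mL = 1/2·sL + 1·sR = 180
mR = -1·sL + -1·sR = -240

120 120 180 -240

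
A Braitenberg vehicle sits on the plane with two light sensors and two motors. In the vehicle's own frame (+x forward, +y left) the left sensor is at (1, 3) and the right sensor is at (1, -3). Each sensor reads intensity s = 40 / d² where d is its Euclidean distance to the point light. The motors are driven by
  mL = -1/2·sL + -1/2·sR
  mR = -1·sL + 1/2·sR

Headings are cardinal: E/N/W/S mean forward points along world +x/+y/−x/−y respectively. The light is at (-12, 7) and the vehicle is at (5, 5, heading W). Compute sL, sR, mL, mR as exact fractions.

left sensor world pos  = (4, 2); dL² = 281
right sensor world pos = (4, 8); dR² = 257
sL = 40/281 = 40/281
sR = 40/257 = 40/257
mL = -1/2·sL + -1/2·sR = -10760/72217
mR = -1·sL + 1/2·sR = -4660/72217

40/281 40/257 -10760/72217 -4660/72217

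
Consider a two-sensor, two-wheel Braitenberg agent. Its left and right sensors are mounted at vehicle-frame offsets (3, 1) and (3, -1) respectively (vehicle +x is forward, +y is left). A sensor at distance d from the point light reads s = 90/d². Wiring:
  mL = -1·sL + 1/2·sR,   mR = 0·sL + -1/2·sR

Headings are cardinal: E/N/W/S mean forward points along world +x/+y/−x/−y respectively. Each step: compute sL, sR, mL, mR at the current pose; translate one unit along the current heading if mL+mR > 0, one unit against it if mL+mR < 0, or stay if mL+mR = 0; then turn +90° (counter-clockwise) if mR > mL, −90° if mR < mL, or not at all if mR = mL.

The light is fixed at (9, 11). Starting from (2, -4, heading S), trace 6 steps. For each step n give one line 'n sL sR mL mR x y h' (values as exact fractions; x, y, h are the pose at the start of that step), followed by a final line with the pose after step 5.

0 1/4 45/194 -13/97 -45/388 2 -4 S
1 18/37 90/241 -2673/8917 -45/241 2 -3 E
2 45/101 9/17 -621/3434 -9/34 1 -3 N
3 90/221 90/281 -15345/62101 -45/281 1 -4 E
4 45/122 45/104 -1935/12688 -45/208 0 -4 N
5 10/29 18/65 -389/1885 -9/65 0 -5 E
final -1 -5 N

n=0: pose=(2,-4,S); sL=1/4, sR=45/194; mL=-13/97, mR=-45/388; mL+mR=-1/4 → advance -1; mR−mL=7/388 → turn +1·90°
n=1: pose=(2,-3,E); sL=18/37, sR=90/241; mL=-2673/8917, mR=-45/241; mL+mR=-18/37 → advance -1; mR−mL=1008/8917 → turn +1·90°
n=2: pose=(1,-3,N); sL=45/101, sR=9/17; mL=-621/3434, mR=-9/34; mL+mR=-45/101 → advance -1; mR−mL=-144/1717 → turn -1·90°
n=3: pose=(1,-4,E); sL=90/221, sR=90/281; mL=-15345/62101, mR=-45/281; mL+mR=-90/221 → advance -1; mR−mL=5400/62101 → turn +1·90°
n=4: pose=(0,-4,N); sL=45/122, sR=45/104; mL=-1935/12688, mR=-45/208; mL+mR=-45/122 → advance -1; mR−mL=-405/6344 → turn -1·90°
n=5: pose=(0,-5,E); sL=10/29, sR=18/65; mL=-389/1885, mR=-9/65; mL+mR=-10/29 → advance -1; mR−mL=128/1885 → turn +1·90°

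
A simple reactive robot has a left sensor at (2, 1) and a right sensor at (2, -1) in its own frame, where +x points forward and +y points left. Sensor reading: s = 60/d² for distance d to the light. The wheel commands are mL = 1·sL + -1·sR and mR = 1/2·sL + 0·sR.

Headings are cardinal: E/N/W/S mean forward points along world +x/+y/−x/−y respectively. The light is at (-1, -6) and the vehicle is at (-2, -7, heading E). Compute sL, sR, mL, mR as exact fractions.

60 12 48 30

left sensor world pos  = (0, -6); dL² = 1
right sensor world pos = (0, -8); dR² = 5
sL = 60/1 = 60
sR = 60/5 = 12
mL = 1·sL + -1·sR = 48
mR = 1/2·sL + 0·sR = 30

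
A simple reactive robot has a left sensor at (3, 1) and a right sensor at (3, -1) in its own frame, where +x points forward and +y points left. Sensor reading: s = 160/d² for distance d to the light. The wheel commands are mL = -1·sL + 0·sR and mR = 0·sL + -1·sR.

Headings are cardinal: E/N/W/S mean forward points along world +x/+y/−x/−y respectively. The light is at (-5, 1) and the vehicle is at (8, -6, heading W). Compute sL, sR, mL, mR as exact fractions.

left sensor world pos  = (5, -7); dL² = 164
right sensor world pos = (5, -5); dR² = 136
sL = 160/164 = 40/41
sR = 160/136 = 20/17
mL = -1·sL + 0·sR = -40/41
mR = 0·sL + -1·sR = -20/17

40/41 20/17 -40/41 -20/17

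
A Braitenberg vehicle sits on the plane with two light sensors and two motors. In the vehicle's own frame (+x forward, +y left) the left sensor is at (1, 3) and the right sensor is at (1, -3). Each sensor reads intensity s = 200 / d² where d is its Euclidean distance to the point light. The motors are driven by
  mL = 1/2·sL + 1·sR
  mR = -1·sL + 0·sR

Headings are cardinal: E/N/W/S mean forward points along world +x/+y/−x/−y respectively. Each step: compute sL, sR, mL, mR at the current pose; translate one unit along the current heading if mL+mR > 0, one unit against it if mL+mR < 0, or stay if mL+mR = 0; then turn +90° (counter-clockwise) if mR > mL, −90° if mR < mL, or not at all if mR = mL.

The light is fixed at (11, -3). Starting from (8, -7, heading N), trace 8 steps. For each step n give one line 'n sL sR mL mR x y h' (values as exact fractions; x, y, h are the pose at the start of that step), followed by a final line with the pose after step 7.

n=0: pose=(8,-7,N); sL=40/9, sR=200/9; mL=220/9, mR=-40/9; mL+mR=20 → advance +1; mR−mL=-260/9 → turn -1·90°
n=1: pose=(8,-6,E); sL=50, sR=5; mL=30, mR=-50; mL+mR=-20 → advance -1; mR−mL=-80 → turn -1·90°
n=2: pose=(7,-6,S); sL=200/17, sR=40/13; mL=1980/221, mR=-200/17; mL+mR=-620/221 → advance -1; mR−mL=-4580/221 → turn -1·90°
n=3: pose=(7,-5,W); sL=4, sR=100/13; mL=126/13, mR=-4; mL+mR=74/13 → advance +1; mR−mL=-178/13 → turn -1·90°
n=4: pose=(6,-5,N); sL=40/13, sR=40; mL=540/13, mR=-40/13; mL+mR=500/13 → advance +1; mR−mL=-580/13 → turn -1·90°
n=5: pose=(6,-4,E); sL=10, sR=25/4; mL=45/4, mR=-10; mL+mR=5/4 → advance +1; mR−mL=-85/4 → turn -1·90°
n=6: pose=(7,-4,S); sL=40, sR=200/53; mL=1260/53, mR=-40; mL+mR=-860/53 → advance -1; mR−mL=-3380/53 → turn -1·90°
n=7: pose=(7,-3,W); sL=100/17, sR=100/17; mL=150/17, mR=-100/17; mL+mR=50/17 → advance +1; mR−mL=-250/17 → turn -1·90°

0 40/9 200/9 220/9 -40/9 8 -7 N
1 50 5 30 -50 8 -6 E
2 200/17 40/13 1980/221 -200/17 7 -6 S
3 4 100/13 126/13 -4 7 -5 W
4 40/13 40 540/13 -40/13 6 -5 N
5 10 25/4 45/4 -10 6 -4 E
6 40 200/53 1260/53 -40 7 -4 S
7 100/17 100/17 150/17 -100/17 7 -3 W
final 6 -3 N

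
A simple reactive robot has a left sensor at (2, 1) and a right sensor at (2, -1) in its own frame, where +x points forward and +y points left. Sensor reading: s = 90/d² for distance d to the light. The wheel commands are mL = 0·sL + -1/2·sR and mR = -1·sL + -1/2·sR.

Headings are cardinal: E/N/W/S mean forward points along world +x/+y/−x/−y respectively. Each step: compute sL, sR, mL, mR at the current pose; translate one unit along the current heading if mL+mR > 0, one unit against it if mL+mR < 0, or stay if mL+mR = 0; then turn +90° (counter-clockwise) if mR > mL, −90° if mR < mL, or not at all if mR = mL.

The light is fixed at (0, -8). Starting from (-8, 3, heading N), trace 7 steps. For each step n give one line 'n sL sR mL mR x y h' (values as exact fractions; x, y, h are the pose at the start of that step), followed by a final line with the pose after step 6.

n=0: pose=(-8,3,N); sL=9/25, sR=45/109; mL=-45/218, mR=-3087/5450; mL+mR=-2106/2725 → advance -1; mR−mL=-9/25 → turn -1·90°
n=1: pose=(-8,2,E); sL=90/157, sR=10/13; mL=-5/13, mR=-1955/2041; mL+mR=-2740/2041 → advance -1; mR−mL=-90/157 → turn -1·90°
n=2: pose=(-9,2,S); sL=45/64, sR=45/82; mL=-45/164, mR=-2565/2624; mL+mR=-3285/2624 → advance -1; mR−mL=-45/64 → turn -1·90°
n=3: pose=(-9,3,W); sL=90/221, sR=18/53; mL=-9/53, mR=-6759/11713; mL+mR=-8748/11713 → advance -1; mR−mL=-90/221 → turn -1·90°
n=4: pose=(-8,3,N); sL=9/25, sR=45/109; mL=-45/218, mR=-3087/5450; mL+mR=-2106/2725 → advance -1; mR−mL=-9/25 → turn -1·90°
n=5: pose=(-8,2,E); sL=90/157, sR=10/13; mL=-5/13, mR=-1955/2041; mL+mR=-2740/2041 → advance -1; mR−mL=-90/157 → turn -1·90°
n=6: pose=(-9,2,S); sL=45/64, sR=45/82; mL=-45/164, mR=-2565/2624; mL+mR=-3285/2624 → advance -1; mR−mL=-45/64 → turn -1·90°

0 9/25 45/109 -45/218 -3087/5450 -8 3 N
1 90/157 10/13 -5/13 -1955/2041 -8 2 E
2 45/64 45/82 -45/164 -2565/2624 -9 2 S
3 90/221 18/53 -9/53 -6759/11713 -9 3 W
4 9/25 45/109 -45/218 -3087/5450 -8 3 N
5 90/157 10/13 -5/13 -1955/2041 -8 2 E
6 45/64 45/82 -45/164 -2565/2624 -9 2 S
final -9 3 W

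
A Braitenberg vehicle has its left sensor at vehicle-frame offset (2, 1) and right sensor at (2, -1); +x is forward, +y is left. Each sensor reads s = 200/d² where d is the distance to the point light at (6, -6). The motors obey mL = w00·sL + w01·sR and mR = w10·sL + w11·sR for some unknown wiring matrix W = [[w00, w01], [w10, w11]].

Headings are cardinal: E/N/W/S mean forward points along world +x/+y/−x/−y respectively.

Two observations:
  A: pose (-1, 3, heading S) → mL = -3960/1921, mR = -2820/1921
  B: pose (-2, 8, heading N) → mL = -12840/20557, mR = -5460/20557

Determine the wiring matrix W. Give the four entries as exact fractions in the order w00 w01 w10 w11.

obs A: pose=(-1,3,S) → sL=40/17, sR=200/113, mL=-3960/1921, mR=-2820/1921
obs B: pose=(-2,8,N) → sL=200/337, sR=40/61, mL=-12840/20557, mR=-5460/20557
sensor matrix S = [[40/17, 200/113], [200/337, 40/61]]; det S = 19449600/39489997
solve [mL_A; mL_B] = S·[w00; w01] and [mR_A; mR_B] = S·[w10; w11]:
  w00 = -1/2, w01 = -1/2, w10 = -1, w11 = 1/2

-1/2 -1/2 -1 1/2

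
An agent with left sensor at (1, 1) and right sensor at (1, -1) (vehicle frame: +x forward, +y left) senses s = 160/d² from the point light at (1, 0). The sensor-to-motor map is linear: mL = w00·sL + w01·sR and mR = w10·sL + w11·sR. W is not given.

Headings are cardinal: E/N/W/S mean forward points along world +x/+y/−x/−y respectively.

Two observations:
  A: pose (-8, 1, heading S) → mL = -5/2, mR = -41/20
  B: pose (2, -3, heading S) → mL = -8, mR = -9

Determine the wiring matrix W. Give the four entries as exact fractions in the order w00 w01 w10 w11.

-1 0 -1/2 -1/2

obs A: pose=(-8,1,S) → sL=5/2, sR=8/5, mL=-5/2, mR=-41/20
obs B: pose=(2,-3,S) → sL=8, sR=10, mL=-8, mR=-9
sensor matrix S = [[5/2, 8/5], [8, 10]]; det S = 61/5
solve [mL_A; mL_B] = S·[w00; w01] and [mR_A; mR_B] = S·[w10; w11]:
  w00 = -1, w01 = 0, w10 = -1/2, w11 = -1/2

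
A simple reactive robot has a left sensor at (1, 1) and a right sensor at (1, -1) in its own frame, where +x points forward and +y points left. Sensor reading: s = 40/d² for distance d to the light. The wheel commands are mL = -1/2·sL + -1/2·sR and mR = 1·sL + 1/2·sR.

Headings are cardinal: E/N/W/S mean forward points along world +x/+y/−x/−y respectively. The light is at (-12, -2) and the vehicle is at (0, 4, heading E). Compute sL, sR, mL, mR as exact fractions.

20/109 20/97 -2060/10573 3030/10573

left sensor world pos  = (1, 5); dL² = 218
right sensor world pos = (1, 3); dR² = 194
sL = 40/218 = 20/109
sR = 40/194 = 20/97
mL = -1/2·sL + -1/2·sR = -2060/10573
mR = 1·sL + 1/2·sR = 3030/10573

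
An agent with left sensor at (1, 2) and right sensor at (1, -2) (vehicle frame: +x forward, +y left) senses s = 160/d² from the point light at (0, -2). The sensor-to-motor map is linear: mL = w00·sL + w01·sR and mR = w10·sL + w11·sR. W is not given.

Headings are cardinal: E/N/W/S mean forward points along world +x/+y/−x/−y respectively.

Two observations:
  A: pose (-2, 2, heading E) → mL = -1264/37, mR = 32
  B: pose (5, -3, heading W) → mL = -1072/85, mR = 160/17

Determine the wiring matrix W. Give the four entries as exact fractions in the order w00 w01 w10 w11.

-1/2 -1 0 1

obs A: pose=(-2,2,E) → sL=160/37, sR=32, mL=-1264/37, mR=32
obs B: pose=(5,-3,W) → sL=32/5, sR=160/17, mL=-1072/85, mR=160/17
sensor matrix S = [[160/37, 32], [32/5, 160/17]]; det S = -516096/3145
solve [mL_A; mL_B] = S·[w00; w01] and [mR_A; mR_B] = S·[w10; w11]:
  w00 = -1/2, w01 = -1, w10 = 0, w11 = 1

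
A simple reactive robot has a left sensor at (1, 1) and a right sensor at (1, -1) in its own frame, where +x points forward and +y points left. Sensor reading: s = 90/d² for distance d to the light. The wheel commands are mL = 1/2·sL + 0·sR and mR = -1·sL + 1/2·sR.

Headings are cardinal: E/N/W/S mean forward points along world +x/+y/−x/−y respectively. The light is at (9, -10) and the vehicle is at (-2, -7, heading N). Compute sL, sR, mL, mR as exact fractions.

left sensor world pos  = (-3, -6); dL² = 160
right sensor world pos = (-1, -6); dR² = 116
sL = 90/160 = 9/16
sR = 90/116 = 45/58
mL = 1/2·sL + 0·sR = 9/32
mR = -1·sL + 1/2·sR = -81/464

9/16 45/58 9/32 -81/464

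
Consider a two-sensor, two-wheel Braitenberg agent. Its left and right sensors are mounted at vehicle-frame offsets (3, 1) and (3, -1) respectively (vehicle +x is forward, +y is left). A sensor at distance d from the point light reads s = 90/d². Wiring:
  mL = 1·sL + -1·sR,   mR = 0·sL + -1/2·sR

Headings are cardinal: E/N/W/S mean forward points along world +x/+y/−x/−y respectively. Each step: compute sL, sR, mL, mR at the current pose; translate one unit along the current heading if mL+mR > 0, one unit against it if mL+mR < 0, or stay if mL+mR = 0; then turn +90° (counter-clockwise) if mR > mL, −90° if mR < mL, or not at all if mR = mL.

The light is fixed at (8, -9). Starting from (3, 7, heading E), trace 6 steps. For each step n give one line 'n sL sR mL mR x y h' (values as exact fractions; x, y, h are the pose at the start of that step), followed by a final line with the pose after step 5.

0 90/293 90/229 -5760/67097 -45/229 3 7 E
1 45/97 45/109 540/10573 -45/218 2 7 S
2 90/337 2/9 136/3033 -1/9 2 8 W
3 45/218 45/208 -225/22672 -45/416 3 8 N
4 90/293 90/229 -5760/67097 -45/229 3 7 E
5 45/97 45/109 540/10573 -45/218 2 7 S
final 2 8 W

n=0: pose=(3,7,E); sL=90/293, sR=90/229; mL=-5760/67097, mR=-45/229; mL+mR=-18945/67097 → advance -1; mR−mL=-7425/67097 → turn -1·90°
n=1: pose=(2,7,S); sL=45/97, sR=45/109; mL=540/10573, mR=-45/218; mL+mR=-3285/21146 → advance -1; mR−mL=-5445/21146 → turn -1·90°
n=2: pose=(2,8,W); sL=90/337, sR=2/9; mL=136/3033, mR=-1/9; mL+mR=-67/1011 → advance -1; mR−mL=-473/3033 → turn -1·90°
n=3: pose=(3,8,N); sL=45/218, sR=45/208; mL=-225/22672, mR=-45/416; mL+mR=-5355/45344 → advance -1; mR−mL=-4455/45344 → turn -1·90°
n=4: pose=(3,7,E); sL=90/293, sR=90/229; mL=-5760/67097, mR=-45/229; mL+mR=-18945/67097 → advance -1; mR−mL=-7425/67097 → turn -1·90°
n=5: pose=(2,7,S); sL=45/97, sR=45/109; mL=540/10573, mR=-45/218; mL+mR=-3285/21146 → advance -1; mR−mL=-5445/21146 → turn -1·90°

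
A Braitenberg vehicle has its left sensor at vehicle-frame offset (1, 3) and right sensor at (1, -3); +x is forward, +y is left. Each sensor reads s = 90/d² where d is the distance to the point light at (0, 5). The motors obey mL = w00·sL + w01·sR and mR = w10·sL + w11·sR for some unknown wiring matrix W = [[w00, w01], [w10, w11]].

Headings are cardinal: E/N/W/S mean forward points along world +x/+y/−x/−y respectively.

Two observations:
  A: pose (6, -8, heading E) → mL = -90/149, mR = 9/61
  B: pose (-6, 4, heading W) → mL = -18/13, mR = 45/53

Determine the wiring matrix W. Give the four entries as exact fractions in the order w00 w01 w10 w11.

obs A: pose=(6,-8,E) → sL=90/149, sR=18/61, mL=-90/149, mR=9/61
obs B: pose=(-6,4,W) → sL=18/13, sR=90/53, mL=-18/13, mR=45/53
sensor matrix S = [[90/149, 18/61], [18/13, 90/53]]; det S = 3864672/6262321
solve [mL_A; mL_B] = S·[w00; w01] and [mR_A; mR_B] = S·[w10; w11]:
  w00 = -1, w01 = 0, w10 = 0, w11 = 1/2

-1 0 0 1/2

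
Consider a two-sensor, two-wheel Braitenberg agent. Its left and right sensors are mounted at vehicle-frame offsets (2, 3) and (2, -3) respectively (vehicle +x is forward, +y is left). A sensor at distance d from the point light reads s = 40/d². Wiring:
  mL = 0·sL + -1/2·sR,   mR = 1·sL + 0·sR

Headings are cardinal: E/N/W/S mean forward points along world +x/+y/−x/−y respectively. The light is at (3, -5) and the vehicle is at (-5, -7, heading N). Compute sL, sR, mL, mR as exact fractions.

left sensor world pos  = (-8, -5); dL² = 121
right sensor world pos = (-2, -5); dR² = 25
sL = 40/121 = 40/121
sR = 40/25 = 8/5
mL = 0·sL + -1/2·sR = -4/5
mR = 1·sL + 0·sR = 40/121

40/121 8/5 -4/5 40/121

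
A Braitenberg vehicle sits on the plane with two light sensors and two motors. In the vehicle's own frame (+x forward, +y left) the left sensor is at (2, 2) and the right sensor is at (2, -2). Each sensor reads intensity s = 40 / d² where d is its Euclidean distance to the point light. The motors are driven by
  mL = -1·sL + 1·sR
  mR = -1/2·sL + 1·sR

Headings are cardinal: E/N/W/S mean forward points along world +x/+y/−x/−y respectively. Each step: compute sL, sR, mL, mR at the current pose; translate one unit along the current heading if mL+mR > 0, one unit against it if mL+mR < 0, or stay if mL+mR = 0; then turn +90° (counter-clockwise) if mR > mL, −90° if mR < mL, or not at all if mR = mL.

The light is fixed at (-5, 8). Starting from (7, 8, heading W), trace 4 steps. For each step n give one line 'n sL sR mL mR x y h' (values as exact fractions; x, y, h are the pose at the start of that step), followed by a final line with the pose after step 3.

0 5/13 5/13 0 5/26 7 8 W
1 40/173 8/17 704/2941 1044/2941 6 8 S
2 4/17 20/89 -16/1513 162/1513 6 7 E
3 40/101 40/197 -3840/19897 100/19897 7 7 N
final 7 6 W

n=0: pose=(7,8,W); sL=5/13, sR=5/13; mL=0, mR=5/26; mL+mR=5/26 → advance +1; mR−mL=5/26 → turn +1·90°
n=1: pose=(6,8,S); sL=40/173, sR=8/17; mL=704/2941, mR=1044/2941; mL+mR=1748/2941 → advance +1; mR−mL=20/173 → turn +1·90°
n=2: pose=(6,7,E); sL=4/17, sR=20/89; mL=-16/1513, mR=162/1513; mL+mR=146/1513 → advance +1; mR−mL=2/17 → turn +1·90°
n=3: pose=(7,7,N); sL=40/101, sR=40/197; mL=-3840/19897, mR=100/19897; mL+mR=-3740/19897 → advance -1; mR−mL=20/101 → turn +1·90°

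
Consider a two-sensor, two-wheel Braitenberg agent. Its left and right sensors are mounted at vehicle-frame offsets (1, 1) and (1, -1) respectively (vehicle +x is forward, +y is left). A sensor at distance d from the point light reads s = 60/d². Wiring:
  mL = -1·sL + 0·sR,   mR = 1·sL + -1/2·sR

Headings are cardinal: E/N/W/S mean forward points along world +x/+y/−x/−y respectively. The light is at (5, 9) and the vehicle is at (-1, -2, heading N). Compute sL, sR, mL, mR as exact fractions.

left sensor world pos  = (-2, -1); dL² = 149
right sensor world pos = (0, -1); dR² = 125
sL = 60/149 = 60/149
sR = 60/125 = 12/25
mL = -1·sL + 0·sR = -60/149
mR = 1·sL + -1/2·sR = 606/3725

60/149 12/25 -60/149 606/3725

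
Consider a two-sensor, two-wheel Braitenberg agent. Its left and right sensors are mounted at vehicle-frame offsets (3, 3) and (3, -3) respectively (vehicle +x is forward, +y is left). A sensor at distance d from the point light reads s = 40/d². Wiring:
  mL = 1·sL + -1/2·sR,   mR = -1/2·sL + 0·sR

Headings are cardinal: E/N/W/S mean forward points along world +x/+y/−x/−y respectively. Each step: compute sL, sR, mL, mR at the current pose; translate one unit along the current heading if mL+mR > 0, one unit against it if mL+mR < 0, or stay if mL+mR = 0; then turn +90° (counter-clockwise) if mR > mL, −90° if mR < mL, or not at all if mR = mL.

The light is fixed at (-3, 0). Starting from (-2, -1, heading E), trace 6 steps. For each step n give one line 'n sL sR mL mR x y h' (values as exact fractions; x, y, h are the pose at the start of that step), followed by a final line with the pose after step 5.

0 2 5/4 11/8 -1 -2 -1 E
1 40/41 40/17 -140/697 -20/41 -1 -1 S
2 4 4 2 -2 -1 0 W
3 4 20/17 58/17 -2 -1 0 N
4 40/41 40/29 340/1189 -20/41 -1 1 E
5 2 5 -1/2 -1 -2 1 S
final -2 2 W

n=0: pose=(-2,-1,E); sL=2, sR=5/4; mL=11/8, mR=-1; mL+mR=3/8 → advance +1; mR−mL=-19/8 → turn -1·90°
n=1: pose=(-1,-1,S); sL=40/41, sR=40/17; mL=-140/697, mR=-20/41; mL+mR=-480/697 → advance -1; mR−mL=-200/697 → turn -1·90°
n=2: pose=(-1,0,W); sL=4, sR=4; mL=2, mR=-2; mL+mR=0 → advance +0; mR−mL=-4 → turn -1·90°
n=3: pose=(-1,0,N); sL=4, sR=20/17; mL=58/17, mR=-2; mL+mR=24/17 → advance +1; mR−mL=-92/17 → turn -1·90°
n=4: pose=(-1,1,E); sL=40/41, sR=40/29; mL=340/1189, mR=-20/41; mL+mR=-240/1189 → advance -1; mR−mL=-920/1189 → turn -1·90°
n=5: pose=(-2,1,S); sL=2, sR=5; mL=-1/2, mR=-1; mL+mR=-3/2 → advance -1; mR−mL=-1/2 → turn -1·90°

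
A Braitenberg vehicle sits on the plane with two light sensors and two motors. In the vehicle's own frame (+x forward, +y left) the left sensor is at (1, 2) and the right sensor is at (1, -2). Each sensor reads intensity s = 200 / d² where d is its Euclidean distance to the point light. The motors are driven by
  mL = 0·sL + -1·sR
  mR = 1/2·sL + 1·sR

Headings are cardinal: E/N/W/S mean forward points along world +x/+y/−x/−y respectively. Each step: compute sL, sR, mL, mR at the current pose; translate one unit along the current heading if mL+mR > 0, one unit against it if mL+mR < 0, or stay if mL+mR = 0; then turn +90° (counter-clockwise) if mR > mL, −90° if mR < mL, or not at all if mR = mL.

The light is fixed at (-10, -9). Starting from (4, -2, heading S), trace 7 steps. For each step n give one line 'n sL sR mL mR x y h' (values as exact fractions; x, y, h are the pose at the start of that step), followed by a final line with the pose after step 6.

0 50/73 10/9 -10/9 955/657 4 -2 S
1 200/289 200/241 -200/241 81900/69649 4 -3 E
2 100/109 100/169 -100/169 19350/18421 5 -3 N
3 200/221 200/277 -200/277 71900/61217 5 -2 W
4 50/73 10/9 -10/9 955/657 4 -2 S
5 200/289 200/241 -200/241 81900/69649 4 -3 E
6 100/109 100/169 -100/169 19350/18421 5 -3 N
final 5 -2 W

n=0: pose=(4,-2,S); sL=50/73, sR=10/9; mL=-10/9, mR=955/657; mL+mR=25/73 → advance +1; mR−mL=1685/657 → turn +1·90°
n=1: pose=(4,-3,E); sL=200/289, sR=200/241; mL=-200/241, mR=81900/69649; mL+mR=100/289 → advance +1; mR−mL=139700/69649 → turn +1·90°
n=2: pose=(5,-3,N); sL=100/109, sR=100/169; mL=-100/169, mR=19350/18421; mL+mR=50/109 → advance +1; mR−mL=30250/18421 → turn +1·90°
n=3: pose=(5,-2,W); sL=200/221, sR=200/277; mL=-200/277, mR=71900/61217; mL+mR=100/221 → advance +1; mR−mL=116100/61217 → turn +1·90°
n=4: pose=(4,-2,S); sL=50/73, sR=10/9; mL=-10/9, mR=955/657; mL+mR=25/73 → advance +1; mR−mL=1685/657 → turn +1·90°
n=5: pose=(4,-3,E); sL=200/289, sR=200/241; mL=-200/241, mR=81900/69649; mL+mR=100/289 → advance +1; mR−mL=139700/69649 → turn +1·90°
n=6: pose=(5,-3,N); sL=100/109, sR=100/169; mL=-100/169, mR=19350/18421; mL+mR=50/109 → advance +1; mR−mL=30250/18421 → turn +1·90°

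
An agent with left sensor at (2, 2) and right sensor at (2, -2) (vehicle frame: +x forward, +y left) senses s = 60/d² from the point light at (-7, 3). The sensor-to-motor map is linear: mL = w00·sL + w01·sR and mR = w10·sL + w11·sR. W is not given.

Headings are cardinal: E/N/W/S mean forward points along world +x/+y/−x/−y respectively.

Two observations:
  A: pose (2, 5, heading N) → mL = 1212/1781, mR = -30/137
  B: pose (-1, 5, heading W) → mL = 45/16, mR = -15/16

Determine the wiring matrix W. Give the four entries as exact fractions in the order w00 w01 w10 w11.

obs A: pose=(2,5,N) → sL=12/13, sR=60/137, mL=1212/1781, mR=-30/137
obs B: pose=(-1,5,W) → sL=15/4, sR=15/8, mL=45/16, mR=-15/16
sensor matrix S = [[12/13, 60/137], [15/4, 15/8]]; det S = 315/3562
solve [mL_A; mL_B] = S·[w00; w01] and [mR_A; mR_B] = S·[w10; w11]:
  w00 = 1/2, w01 = 1/2, w10 = 0, w11 = -1/2

1/2 1/2 0 -1/2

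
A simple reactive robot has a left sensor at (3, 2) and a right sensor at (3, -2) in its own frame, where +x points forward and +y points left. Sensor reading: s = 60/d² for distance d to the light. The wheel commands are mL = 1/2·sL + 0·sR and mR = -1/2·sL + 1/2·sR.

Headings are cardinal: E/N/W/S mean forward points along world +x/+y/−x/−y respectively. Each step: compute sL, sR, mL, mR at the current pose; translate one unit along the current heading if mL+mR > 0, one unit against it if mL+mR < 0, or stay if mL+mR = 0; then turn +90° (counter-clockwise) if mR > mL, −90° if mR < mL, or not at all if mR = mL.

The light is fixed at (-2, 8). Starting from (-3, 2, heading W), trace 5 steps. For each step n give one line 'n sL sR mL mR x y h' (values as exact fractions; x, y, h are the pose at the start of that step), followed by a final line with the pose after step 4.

n=0: pose=(-3,2,W); sL=3/4, sR=15/8; mL=3/8, mR=9/16; mL+mR=15/16 → advance +1; mR−mL=3/16 → turn +1·90°
n=1: pose=(-4,2,S); sL=20/27, sR=60/97; mL=10/27, mR=-160/2619; mL+mR=30/97 → advance +1; mR−mL=-1130/2619 → turn -1·90°
n=2: pose=(-4,1,W); sL=30/53, sR=6/5; mL=15/53, mR=84/265; mL+mR=3/5 → advance +1; mR−mL=9/265 → turn +1·90°
n=3: pose=(-5,1,S); sL=60/101, sR=12/25; mL=30/101, mR=-144/2525; mL+mR=6/25 → advance +1; mR−mL=-894/2525 → turn -1·90°
n=4: pose=(-5,0,W); sL=15/34, sR=5/6; mL=15/68, mR=10/51; mL+mR=5/12 → advance +1; mR−mL=-5/204 → turn -1·90°

0 3/4 15/8 3/8 9/16 -3 2 W
1 20/27 60/97 10/27 -160/2619 -4 2 S
2 30/53 6/5 15/53 84/265 -4 1 W
3 60/101 12/25 30/101 -144/2525 -5 1 S
4 15/34 5/6 15/68 10/51 -5 0 W
final -6 0 N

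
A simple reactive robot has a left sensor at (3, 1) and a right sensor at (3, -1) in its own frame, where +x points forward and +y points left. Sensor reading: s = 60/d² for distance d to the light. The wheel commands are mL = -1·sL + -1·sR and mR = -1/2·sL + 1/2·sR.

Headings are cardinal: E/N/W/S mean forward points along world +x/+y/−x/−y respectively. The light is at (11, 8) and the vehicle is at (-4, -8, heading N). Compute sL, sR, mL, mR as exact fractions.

12/85 12/73 -1896/6205 72/6205

left sensor world pos  = (-5, -5); dL² = 425
right sensor world pos = (-3, -5); dR² = 365
sL = 60/425 = 12/85
sR = 60/365 = 12/73
mL = -1·sL + -1·sR = -1896/6205
mR = -1/2·sL + 1/2·sR = 72/6205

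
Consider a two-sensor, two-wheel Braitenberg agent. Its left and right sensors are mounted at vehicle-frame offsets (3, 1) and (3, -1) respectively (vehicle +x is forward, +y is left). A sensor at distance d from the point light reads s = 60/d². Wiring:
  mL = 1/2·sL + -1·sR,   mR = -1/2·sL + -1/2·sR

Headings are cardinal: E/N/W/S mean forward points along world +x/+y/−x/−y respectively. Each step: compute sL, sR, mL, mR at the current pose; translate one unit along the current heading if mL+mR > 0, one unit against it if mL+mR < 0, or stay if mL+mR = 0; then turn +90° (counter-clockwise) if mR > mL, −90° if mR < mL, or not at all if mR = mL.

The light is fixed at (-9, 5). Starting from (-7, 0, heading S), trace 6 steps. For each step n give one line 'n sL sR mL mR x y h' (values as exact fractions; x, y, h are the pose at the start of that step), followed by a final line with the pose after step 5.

0 60/73 12/13 -486/949 -828/949 -7 0 S
1 30/13 6 -63/13 -54/13 -7 1 W
2 12/13 60/53 -462/689 -708/689 -6 1 S
3 15/4 15 -105/8 -75/8 -6 2 W
4 60/61 4/3 -154/183 -212/183 -5 2 S
5 6 30 -27 -18 -5 3 W
final -4 3 S

n=0: pose=(-7,0,S); sL=60/73, sR=12/13; mL=-486/949, mR=-828/949; mL+mR=-18/13 → advance -1; mR−mL=-342/949 → turn -1·90°
n=1: pose=(-7,1,W); sL=30/13, sR=6; mL=-63/13, mR=-54/13; mL+mR=-9 → advance -1; mR−mL=9/13 → turn +1·90°
n=2: pose=(-6,1,S); sL=12/13, sR=60/53; mL=-462/689, mR=-708/689; mL+mR=-90/53 → advance -1; mR−mL=-246/689 → turn -1·90°
n=3: pose=(-6,2,W); sL=15/4, sR=15; mL=-105/8, mR=-75/8; mL+mR=-45/2 → advance -1; mR−mL=15/4 → turn +1·90°
n=4: pose=(-5,2,S); sL=60/61, sR=4/3; mL=-154/183, mR=-212/183; mL+mR=-2 → advance -1; mR−mL=-58/183 → turn -1·90°
n=5: pose=(-5,3,W); sL=6, sR=30; mL=-27, mR=-18; mL+mR=-45 → advance -1; mR−mL=9 → turn +1·90°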